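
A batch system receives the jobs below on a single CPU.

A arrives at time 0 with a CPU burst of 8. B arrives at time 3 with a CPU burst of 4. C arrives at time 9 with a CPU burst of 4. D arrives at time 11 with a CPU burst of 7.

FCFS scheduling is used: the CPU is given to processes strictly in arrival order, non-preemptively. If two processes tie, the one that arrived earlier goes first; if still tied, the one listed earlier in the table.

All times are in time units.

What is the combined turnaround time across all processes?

Gantt: | A 0-8 | B 8-12 | C 12-16 | D 16-23 |
Completion: A=8  B=12  C=16  D=23
Turnaround (C−A): A=8  B=9  C=7  D=12
Turnaround = completion − arrival: A=8, B=9, C=7, D=12
Total turnaround = 8 + 9 + 7 + 12 = 36

36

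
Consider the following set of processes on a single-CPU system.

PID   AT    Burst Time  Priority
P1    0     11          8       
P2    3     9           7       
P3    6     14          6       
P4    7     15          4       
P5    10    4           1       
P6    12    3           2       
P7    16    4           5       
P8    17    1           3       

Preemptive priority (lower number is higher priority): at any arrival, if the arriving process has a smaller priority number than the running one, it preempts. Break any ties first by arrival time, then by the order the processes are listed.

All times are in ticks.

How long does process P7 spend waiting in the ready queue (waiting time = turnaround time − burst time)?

14

Gantt: | P1 0-3 | P2 3-6 | P3 6-7 | P4 7-10 | P5 10-14 | P6 14-17 | P8 17-18 | P4 18-30 | P7 30-34 | P3 34-47 | P2 47-53 | P1 53-61 |
Completion: P1=61  P2=53  P3=47  P4=30  P5=14  P6=17  P7=34  P8=18
Waiting(P7) = turnaround − burst = 18 − 4 = 14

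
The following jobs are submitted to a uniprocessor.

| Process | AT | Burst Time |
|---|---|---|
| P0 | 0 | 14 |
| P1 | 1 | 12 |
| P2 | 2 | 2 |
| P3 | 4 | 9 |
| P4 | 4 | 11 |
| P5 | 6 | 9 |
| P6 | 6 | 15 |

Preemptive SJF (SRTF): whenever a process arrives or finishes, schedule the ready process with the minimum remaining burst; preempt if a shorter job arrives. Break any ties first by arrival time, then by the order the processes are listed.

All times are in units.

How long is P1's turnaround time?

32

Gantt: | P0 0-1 | P1 1-2 | P2 2-4 | P3 4-13 | P5 13-22 | P1 22-33 | P4 33-44 | P0 44-57 | P6 57-72 |
Completion: P0=57  P1=33  P2=4  P3=13  P4=44  P5=22  P6=72
Turnaround(P1) = completion − arrival = 33 − 1 = 32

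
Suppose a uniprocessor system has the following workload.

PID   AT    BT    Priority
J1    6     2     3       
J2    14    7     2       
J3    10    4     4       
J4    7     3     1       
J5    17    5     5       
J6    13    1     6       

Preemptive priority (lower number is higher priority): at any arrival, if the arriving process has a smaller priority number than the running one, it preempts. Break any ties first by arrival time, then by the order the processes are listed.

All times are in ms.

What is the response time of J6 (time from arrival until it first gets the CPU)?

14

Schedule: | idle 0-6 | J1 6-7 | J4 7-10 | J1 10-11 | J3 11-14 | J2 14-21 | J3 21-22 | J5 22-27 | J6 27-28 |
Completion: J1=11  J2=21  J3=22  J4=10  J5=27  J6=28
Turnaround (C−A): J1=5  J2=7  J3=12  J4=3  J5=10  J6=15
Response(J6) = first start − arrival = 27 − 13 = 14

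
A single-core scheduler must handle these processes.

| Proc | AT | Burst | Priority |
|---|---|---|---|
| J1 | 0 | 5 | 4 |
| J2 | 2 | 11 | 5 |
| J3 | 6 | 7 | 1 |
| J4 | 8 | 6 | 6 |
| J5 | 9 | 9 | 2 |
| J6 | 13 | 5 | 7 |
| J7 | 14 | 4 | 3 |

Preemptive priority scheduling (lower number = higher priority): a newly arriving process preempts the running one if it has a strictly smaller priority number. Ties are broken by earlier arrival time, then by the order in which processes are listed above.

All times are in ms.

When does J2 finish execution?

36

Gantt: | J1 0-5 | J2 5-6 | J3 6-13 | J5 13-22 | J7 22-26 | J2 26-36 | J4 36-42 | J6 42-47 |
Completion: J1=5  J2=36  J3=13  J4=42  J5=22  J6=47  J7=26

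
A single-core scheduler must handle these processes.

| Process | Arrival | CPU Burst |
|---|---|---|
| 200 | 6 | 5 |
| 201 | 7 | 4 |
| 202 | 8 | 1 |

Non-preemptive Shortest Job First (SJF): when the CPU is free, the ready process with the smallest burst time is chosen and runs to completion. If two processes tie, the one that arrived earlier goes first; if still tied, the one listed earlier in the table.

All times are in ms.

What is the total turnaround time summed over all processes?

18

Schedule: | idle 0-6 | 200 6-11 | 202 11-12 | 201 12-16 |
Completion: 200=11  201=16  202=12
Turnaround (C−A): 200=5  201=9  202=4
Turnaround = completion − arrival: 200=5, 201=9, 202=4
Total turnaround = 5 + 9 + 4 = 18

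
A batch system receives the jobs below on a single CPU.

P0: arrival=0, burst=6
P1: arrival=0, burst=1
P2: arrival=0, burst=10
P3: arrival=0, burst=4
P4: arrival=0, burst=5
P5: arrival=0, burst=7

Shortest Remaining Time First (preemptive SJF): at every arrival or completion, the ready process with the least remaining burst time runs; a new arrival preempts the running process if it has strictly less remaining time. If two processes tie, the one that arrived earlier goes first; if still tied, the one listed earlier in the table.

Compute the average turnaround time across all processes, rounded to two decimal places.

14.67

Schedule: | P1 0-1 | P3 1-5 | P4 5-10 | P0 10-16 | P5 16-23 | P2 23-33 |
Completion: P0=16  P1=1  P2=33  P3=5  P4=10  P5=23
Turnaround times: P0=16, P1=1, P2=33, P3=5, P4=10, P5=23
Average turnaround = (16+1+33+5+10+23) / 6 = 88/6 = 14.67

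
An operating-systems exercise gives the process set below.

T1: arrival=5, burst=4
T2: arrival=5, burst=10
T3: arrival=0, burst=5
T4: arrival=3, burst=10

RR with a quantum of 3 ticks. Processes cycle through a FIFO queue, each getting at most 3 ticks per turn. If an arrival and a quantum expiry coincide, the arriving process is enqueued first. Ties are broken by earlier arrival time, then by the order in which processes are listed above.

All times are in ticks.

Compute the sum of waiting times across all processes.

41

Timeline: | T3 0-3 | T4 3-6 | T3 6-8 | T1 8-11 | T2 11-14 | T4 14-17 | T1 17-18 | T2 18-21 | T4 21-24 | T2 24-27 | T4 27-28 | T2 28-29 |
Completion: T1=18  T2=29  T3=8  T4=28
Turnaround (C−A): T1=13  T2=24  T3=8  T4=25
Waiting = turnaround − burst: T1=9, T2=14, T3=3, T4=15
Total waiting = 9 + 14 + 3 + 15 = 41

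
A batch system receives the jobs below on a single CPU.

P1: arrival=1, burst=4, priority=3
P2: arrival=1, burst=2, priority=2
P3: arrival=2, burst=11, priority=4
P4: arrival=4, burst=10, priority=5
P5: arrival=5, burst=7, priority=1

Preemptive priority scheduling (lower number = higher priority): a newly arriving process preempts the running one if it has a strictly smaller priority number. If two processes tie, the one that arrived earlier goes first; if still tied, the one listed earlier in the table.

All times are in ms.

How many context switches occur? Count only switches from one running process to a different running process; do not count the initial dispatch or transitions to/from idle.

Timeline: | idle 0-1 | P2 1-3 | P1 3-5 | P5 5-12 | P1 12-14 | P3 14-25 | P4 25-35 |
Completion: P1=14  P2=3  P3=25  P4=35  P5=12

5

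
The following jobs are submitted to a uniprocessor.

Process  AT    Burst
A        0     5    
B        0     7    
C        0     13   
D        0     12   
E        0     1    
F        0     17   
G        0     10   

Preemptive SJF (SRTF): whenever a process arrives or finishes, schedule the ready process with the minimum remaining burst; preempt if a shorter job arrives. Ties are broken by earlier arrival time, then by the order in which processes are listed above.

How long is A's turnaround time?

6

Timeline: | E 0-1 | A 1-6 | B 6-13 | G 13-23 | D 23-35 | C 35-48 | F 48-65 |
Completion: A=6  B=13  C=48  D=35  E=1  F=65  G=23
Turnaround (C−A): A=6  B=13  C=48  D=35  E=1  F=65  G=23
Turnaround(A) = completion − arrival = 6 − 0 = 6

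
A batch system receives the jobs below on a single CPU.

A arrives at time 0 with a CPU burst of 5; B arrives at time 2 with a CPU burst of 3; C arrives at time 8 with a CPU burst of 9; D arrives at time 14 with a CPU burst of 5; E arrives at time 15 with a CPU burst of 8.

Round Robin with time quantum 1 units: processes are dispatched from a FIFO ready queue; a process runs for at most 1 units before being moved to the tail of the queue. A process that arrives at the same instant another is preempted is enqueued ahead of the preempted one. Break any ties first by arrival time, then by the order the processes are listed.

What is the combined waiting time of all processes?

Schedule: | A 0-2 | B 2-3 | A 3-4 | B 4-5 | A 5-6 | B 6-7 | A 7-8 | C 8-14 | D 14-15 | C 15-16 | E 16-17 | D 17-18 | C 18-19 | E 19-20 | D 20-21 | C 21-22 | E 22-23 | D 23-24 | E 24-25 | D 25-26 | E 26-30 |
Completion: A=8  B=7  C=22  D=26  E=30
Waiting = turnaround − burst: A=3, B=2, C=5, D=7, E=7
Total waiting = 3 + 2 + 5 + 7 + 7 = 24

24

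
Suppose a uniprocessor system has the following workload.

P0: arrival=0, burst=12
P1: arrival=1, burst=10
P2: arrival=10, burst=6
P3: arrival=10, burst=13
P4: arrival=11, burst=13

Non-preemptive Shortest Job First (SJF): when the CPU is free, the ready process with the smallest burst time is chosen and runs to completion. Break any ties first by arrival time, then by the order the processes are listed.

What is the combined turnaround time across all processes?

Timeline: | P0 0-12 | P2 12-18 | P1 18-28 | P3 28-41 | P4 41-54 |
Completion: P0=12  P1=28  P2=18  P3=41  P4=54
Turnaround = completion − arrival: P0=12, P1=27, P2=8, P3=31, P4=43
Total turnaround = 12 + 27 + 8 + 31 + 43 = 121

121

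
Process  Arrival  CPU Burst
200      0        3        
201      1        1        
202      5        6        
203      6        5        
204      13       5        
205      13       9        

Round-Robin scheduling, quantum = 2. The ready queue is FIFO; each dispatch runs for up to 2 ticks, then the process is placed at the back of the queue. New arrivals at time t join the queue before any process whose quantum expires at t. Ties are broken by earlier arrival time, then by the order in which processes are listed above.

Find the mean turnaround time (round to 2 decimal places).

9.83

Gantt: | 200 0-2 | 201 2-3 | 200 3-4 | idle 4-5 | 202 5-7 | 203 7-9 | 202 9-11 | 203 11-13 | 202 13-15 | 204 15-17 | 205 17-19 | 203 19-20 | 204 20-22 | 205 22-24 | 204 24-25 | 205 25-30 |
Completion: 200=4  201=3  202=15  203=20  204=25  205=30
Turnaround (C−A): 200=4  201=2  202=10  203=14  204=12  205=17
Turnaround times: 200=4, 201=2, 202=10, 203=14, 204=12, 205=17
Average turnaround = (4+2+10+14+12+17) / 6 = 59/6 = 9.83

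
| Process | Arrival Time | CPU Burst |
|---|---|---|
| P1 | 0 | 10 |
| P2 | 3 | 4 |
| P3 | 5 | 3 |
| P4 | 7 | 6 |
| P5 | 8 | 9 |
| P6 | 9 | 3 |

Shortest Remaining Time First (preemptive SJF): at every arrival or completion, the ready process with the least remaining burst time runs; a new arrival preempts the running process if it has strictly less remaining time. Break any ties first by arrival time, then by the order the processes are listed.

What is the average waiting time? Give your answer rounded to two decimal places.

Gantt: | P1 0-3 | P2 3-7 | P3 7-10 | P6 10-13 | P4 13-19 | P1 19-26 | P5 26-35 |
Completion: P1=26  P2=7  P3=10  P4=19  P5=35  P6=13
Turnaround (C−A): P1=26  P2=4  P3=5  P4=12  P5=27  P6=4
Waiting times: P1=16, P2=0, P3=2, P4=6, P5=18, P6=1
Average waiting = (16+0+2+6+18+1) / 6 = 43/6 = 7.17

7.17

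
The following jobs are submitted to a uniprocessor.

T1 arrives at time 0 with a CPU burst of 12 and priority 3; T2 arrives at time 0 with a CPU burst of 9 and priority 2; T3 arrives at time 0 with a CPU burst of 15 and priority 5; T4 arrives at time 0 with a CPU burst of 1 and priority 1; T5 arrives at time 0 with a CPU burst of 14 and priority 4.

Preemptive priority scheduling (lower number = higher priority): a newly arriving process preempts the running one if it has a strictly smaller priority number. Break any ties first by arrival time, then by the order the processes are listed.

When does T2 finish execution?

10

Gantt: | T4 0-1 | T2 1-10 | T1 10-22 | T5 22-36 | T3 36-51 |
Completion: T1=22  T2=10  T3=51  T4=1  T5=36
Turnaround (C−A): T1=22  T2=10  T3=51  T4=1  T5=36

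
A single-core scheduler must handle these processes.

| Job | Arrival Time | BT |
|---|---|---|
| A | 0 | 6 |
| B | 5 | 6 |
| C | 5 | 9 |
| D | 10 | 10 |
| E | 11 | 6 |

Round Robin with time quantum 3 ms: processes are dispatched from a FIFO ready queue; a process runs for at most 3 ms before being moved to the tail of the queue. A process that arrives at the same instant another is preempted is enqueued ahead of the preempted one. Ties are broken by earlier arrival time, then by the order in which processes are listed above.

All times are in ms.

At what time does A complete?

6

Schedule: | A 0-6 | B 6-9 | C 9-12 | B 12-15 | D 15-18 | E 18-21 | C 21-24 | D 24-27 | E 27-30 | C 30-33 | D 33-37 |
Completion: A=6  B=15  C=33  D=37  E=30
Turnaround (C−A): A=6  B=10  C=28  D=27  E=19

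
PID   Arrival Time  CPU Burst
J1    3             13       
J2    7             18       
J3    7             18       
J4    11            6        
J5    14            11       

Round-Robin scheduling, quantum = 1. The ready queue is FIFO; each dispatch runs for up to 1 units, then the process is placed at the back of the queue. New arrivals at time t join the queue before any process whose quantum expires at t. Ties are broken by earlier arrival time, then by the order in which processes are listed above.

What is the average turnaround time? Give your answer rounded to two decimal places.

Gantt: | idle 0-3 | J1 3-7 | J2 7-8 | J3 8-9 | J1 9-10 | J2 10-11 | J3 11-12 | J1 12-13 | J4 13-14 | J2 14-15 | J3 15-16 | J1 16-17 | J5 17-18 | J4 18-19 | J2 19-20 | J3 20-21 | J1 21-22 | J5 22-23 | J4 23-24 | J2 24-25 | J3 25-26 | J1 26-27 | J5 27-28 | J4 28-29 | J2 29-30 | J3 30-31 | J1 31-32 | J5 32-33 | J4 33-34 | J2 34-35 | J3 35-36 | J1 36-37 | J5 37-38 | J4 38-39 | J2 39-40 | J3 40-41 | J1 41-42 | J5 42-43 | J2 43-44 | J3 44-45 | J1 45-46 | J5 46-47 | J2 47-48 | J3 48-49 | J5 49-50 | J2 50-51 | J3 51-52 | J5 52-53 | J2 53-54 | J3 54-55 | J5 55-56 | J2 56-57 | J3 57-58 | J5 58-59 | J2 59-60 | J3 60-61 | J2 61-62 | J3 62-63 | J2 63-64 | J3 64-65 | J2 65-66 | J3 66-67 | J2 67-68 | J3 68-69 |
Completion: J1=46  J2=68  J3=69  J4=39  J5=59
Turnaround times: J1=43, J2=61, J3=62, J4=28, J5=45
Average turnaround = (43+61+62+28+45) / 5 = 239/5 = 47.80

47.80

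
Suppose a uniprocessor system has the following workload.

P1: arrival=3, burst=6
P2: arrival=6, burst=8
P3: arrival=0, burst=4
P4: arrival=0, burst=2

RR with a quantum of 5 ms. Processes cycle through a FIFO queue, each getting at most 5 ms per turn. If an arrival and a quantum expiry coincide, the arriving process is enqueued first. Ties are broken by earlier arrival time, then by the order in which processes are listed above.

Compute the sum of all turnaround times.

Gantt: | P3 0-4 | P4 4-6 | P1 6-11 | P2 11-16 | P1 16-17 | P2 17-20 |
Completion: P1=17  P2=20  P3=4  P4=6
Turnaround (C−A): P1=14  P2=14  P3=4  P4=6
Turnaround = completion − arrival: P1=14, P2=14, P3=4, P4=6
Total turnaround = 14 + 14 + 4 + 6 = 38

38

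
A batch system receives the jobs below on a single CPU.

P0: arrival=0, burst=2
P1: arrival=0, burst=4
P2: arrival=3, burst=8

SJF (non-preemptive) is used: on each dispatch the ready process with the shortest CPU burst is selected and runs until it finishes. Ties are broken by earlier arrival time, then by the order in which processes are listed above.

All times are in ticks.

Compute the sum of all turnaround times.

19

Gantt: | P0 0-2 | P1 2-6 | P2 6-14 |
Completion: P0=2  P1=6  P2=14
Turnaround = completion − arrival: P0=2, P1=6, P2=11
Total turnaround = 2 + 6 + 11 = 19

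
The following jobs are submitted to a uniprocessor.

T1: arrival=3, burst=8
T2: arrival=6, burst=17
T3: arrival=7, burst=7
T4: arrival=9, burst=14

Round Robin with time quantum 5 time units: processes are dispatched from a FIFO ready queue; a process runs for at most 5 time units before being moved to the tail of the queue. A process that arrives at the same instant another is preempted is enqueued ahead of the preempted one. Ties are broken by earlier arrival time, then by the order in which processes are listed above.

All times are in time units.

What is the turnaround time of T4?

Schedule: | idle 0-3 | T1 3-8 | T2 8-13 | T3 13-18 | T1 18-21 | T4 21-26 | T2 26-31 | T3 31-33 | T4 33-38 | T2 38-43 | T4 43-47 | T2 47-49 |
Completion: T1=21  T2=49  T3=33  T4=47
Turnaround(T4) = completion − arrival = 47 − 9 = 38

38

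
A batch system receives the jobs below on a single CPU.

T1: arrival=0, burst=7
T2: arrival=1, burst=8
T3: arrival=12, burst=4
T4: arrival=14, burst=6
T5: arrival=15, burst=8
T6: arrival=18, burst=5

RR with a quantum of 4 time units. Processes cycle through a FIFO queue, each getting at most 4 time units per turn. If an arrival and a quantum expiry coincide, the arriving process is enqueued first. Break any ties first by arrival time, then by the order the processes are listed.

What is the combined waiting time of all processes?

55

Schedule: | T1 0-4 | T2 4-8 | T1 8-11 | T2 11-15 | T3 15-19 | T4 19-23 | T5 23-27 | T6 27-31 | T4 31-33 | T5 33-37 | T6 37-38 |
Completion: T1=11  T2=15  T3=19  T4=33  T5=37  T6=38
Turnaround (C−A): T1=11  T2=14  T3=7  T4=19  T5=22  T6=20
Waiting = turnaround − burst: T1=4, T2=6, T3=3, T4=13, T5=14, T6=15
Total waiting = 4 + 6 + 3 + 13 + 14 + 15 = 55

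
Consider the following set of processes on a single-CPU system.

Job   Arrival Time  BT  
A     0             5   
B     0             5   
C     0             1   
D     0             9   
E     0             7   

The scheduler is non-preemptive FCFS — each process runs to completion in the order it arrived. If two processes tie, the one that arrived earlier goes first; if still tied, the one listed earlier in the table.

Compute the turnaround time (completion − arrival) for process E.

27

Gantt: | A 0-5 | B 5-10 | C 10-11 | D 11-20 | E 20-27 |
Completion: A=5  B=10  C=11  D=20  E=27
Turnaround(E) = completion − arrival = 27 − 0 = 27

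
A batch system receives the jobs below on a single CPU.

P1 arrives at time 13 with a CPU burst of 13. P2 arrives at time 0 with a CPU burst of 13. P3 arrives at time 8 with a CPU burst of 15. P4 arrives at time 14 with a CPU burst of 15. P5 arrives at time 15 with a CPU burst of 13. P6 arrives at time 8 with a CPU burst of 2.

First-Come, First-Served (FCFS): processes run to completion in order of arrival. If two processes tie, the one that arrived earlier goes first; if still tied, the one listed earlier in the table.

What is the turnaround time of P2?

Schedule: | P2 0-13 | P3 13-28 | P6 28-30 | P1 30-43 | P4 43-58 | P5 58-71 |
Completion: P1=43  P2=13  P3=28  P4=58  P5=71  P6=30
Turnaround(P2) = completion − arrival = 13 − 0 = 13

13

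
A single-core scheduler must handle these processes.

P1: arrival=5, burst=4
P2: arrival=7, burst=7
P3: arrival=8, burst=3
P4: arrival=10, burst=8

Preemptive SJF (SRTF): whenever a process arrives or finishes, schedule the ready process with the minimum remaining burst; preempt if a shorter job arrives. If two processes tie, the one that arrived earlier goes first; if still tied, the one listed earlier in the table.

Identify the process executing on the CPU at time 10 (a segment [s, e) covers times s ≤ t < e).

P3

Timeline: | idle 0-5 | P1 5-9 | P3 9-12 | P2 12-19 | P4 19-27 |
Completion: P1=9  P2=19  P3=12  P4=27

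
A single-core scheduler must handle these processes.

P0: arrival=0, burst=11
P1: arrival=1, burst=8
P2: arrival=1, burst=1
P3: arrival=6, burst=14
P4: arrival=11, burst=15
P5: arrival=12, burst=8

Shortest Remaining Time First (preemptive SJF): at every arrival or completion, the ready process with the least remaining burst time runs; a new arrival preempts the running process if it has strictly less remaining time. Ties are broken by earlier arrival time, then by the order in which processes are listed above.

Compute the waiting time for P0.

Schedule: | P0 0-1 | P2 1-2 | P1 2-10 | P0 10-20 | P5 20-28 | P3 28-42 | P4 42-57 |
Completion: P0=20  P1=10  P2=2  P3=42  P4=57  P5=28
Turnaround (C−A): P0=20  P1=9  P2=1  P3=36  P4=46  P5=16
Waiting(P0) = turnaround − burst = 20 − 11 = 9

9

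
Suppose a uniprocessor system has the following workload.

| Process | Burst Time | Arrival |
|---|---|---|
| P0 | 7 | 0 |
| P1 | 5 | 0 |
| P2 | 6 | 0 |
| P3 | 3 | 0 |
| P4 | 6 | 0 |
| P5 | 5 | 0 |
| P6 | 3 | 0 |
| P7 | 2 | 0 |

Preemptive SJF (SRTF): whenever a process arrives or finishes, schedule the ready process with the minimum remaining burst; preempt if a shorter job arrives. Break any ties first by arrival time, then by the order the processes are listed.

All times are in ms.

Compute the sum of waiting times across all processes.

Timeline: | P7 0-2 | P3 2-5 | P6 5-8 | P1 8-13 | P5 13-18 | P2 18-24 | P4 24-30 | P0 30-37 |
Completion: P0=37  P1=13  P2=24  P3=5  P4=30  P5=18  P6=8  P7=2
Waiting = turnaround − burst: P0=30, P1=8, P2=18, P3=2, P4=24, P5=13, P6=5, P7=0
Total waiting = 30 + 8 + 18 + 2 + 24 + 13 + 5 + 0 = 100

100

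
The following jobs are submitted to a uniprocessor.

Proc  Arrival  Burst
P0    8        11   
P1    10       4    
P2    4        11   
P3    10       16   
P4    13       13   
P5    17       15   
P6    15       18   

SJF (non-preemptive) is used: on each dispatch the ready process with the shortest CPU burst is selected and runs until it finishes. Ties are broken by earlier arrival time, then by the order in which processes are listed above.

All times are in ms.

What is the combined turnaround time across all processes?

254

Schedule: | idle 0-4 | P2 4-15 | P1 15-19 | P0 19-30 | P4 30-43 | P5 43-58 | P3 58-74 | P6 74-92 |
Completion: P0=30  P1=19  P2=15  P3=74  P4=43  P5=58  P6=92
Turnaround (C−A): P0=22  P1=9  P2=11  P3=64  P4=30  P5=41  P6=77
Turnaround = completion − arrival: P0=22, P1=9, P2=11, P3=64, P4=30, P5=41, P6=77
Total turnaround = 22 + 9 + 11 + 64 + 30 + 41 + 77 = 254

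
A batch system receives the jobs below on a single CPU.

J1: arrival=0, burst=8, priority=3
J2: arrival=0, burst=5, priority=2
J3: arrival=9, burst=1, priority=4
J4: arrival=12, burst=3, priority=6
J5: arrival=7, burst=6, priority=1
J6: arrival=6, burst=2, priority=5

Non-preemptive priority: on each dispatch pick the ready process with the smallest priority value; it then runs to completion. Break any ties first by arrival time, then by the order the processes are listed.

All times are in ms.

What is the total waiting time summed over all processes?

Gantt: | J2 0-5 | J1 5-13 | J5 13-19 | J3 19-20 | J6 20-22 | J4 22-25 |
Completion: J1=13  J2=5  J3=20  J4=25  J5=19  J6=22
Waiting = turnaround − burst: J1=5, J2=0, J3=10, J4=10, J5=6, J6=14
Total waiting = 5 + 0 + 10 + 10 + 6 + 14 = 45

45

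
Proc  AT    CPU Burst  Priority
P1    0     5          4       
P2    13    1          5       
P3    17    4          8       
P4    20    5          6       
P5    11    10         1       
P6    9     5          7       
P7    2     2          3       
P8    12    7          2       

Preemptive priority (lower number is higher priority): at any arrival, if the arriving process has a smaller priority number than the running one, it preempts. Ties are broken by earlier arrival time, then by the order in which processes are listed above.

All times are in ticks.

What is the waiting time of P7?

Timeline: | P1 0-2 | P7 2-4 | P1 4-7 | idle 7-9 | P6 9-11 | P5 11-21 | P8 21-28 | P2 28-29 | P4 29-34 | P6 34-37 | P3 37-41 |
Completion: P1=7  P2=29  P3=41  P4=34  P5=21  P6=37  P7=4  P8=28
Turnaround (C−A): P1=7  P2=16  P3=24  P4=14  P5=10  P6=28  P7=2  P8=16
Waiting(P7) = turnaround − burst = 2 − 2 = 0

0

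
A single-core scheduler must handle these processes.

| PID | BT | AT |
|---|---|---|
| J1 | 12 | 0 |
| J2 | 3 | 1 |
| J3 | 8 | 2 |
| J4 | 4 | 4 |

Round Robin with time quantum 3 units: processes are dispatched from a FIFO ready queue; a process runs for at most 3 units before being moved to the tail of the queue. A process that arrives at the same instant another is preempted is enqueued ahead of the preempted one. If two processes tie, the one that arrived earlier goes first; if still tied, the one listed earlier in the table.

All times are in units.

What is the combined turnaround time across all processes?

Timeline: | J1 0-3 | J2 3-6 | J3 6-9 | J1 9-12 | J4 12-15 | J3 15-18 | J1 18-21 | J4 21-22 | J3 22-24 | J1 24-27 |
Completion: J1=27  J2=6  J3=24  J4=22
Turnaround (C−A): J1=27  J2=5  J3=22  J4=18
Turnaround = completion − arrival: J1=27, J2=5, J3=22, J4=18
Total turnaround = 27 + 5 + 22 + 18 = 72

72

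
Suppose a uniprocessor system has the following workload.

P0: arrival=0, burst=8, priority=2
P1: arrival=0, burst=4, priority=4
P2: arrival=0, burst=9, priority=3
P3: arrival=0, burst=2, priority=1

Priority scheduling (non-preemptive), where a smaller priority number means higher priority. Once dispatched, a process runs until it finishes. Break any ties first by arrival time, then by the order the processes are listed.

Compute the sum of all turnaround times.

54

Gantt: | P3 0-2 | P0 2-10 | P2 10-19 | P1 19-23 |
Completion: P0=10  P1=23  P2=19  P3=2
Turnaround = completion − arrival: P0=10, P1=23, P2=19, P3=2
Total turnaround = 10 + 23 + 19 + 2 = 54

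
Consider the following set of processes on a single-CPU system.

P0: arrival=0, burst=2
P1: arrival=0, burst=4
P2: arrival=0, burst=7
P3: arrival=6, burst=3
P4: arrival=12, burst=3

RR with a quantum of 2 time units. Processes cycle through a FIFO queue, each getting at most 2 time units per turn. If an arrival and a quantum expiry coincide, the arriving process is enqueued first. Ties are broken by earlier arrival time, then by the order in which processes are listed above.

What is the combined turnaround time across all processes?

Timeline: | P0 0-2 | P1 2-4 | P2 4-6 | P1 6-8 | P3 8-10 | P2 10-12 | P3 12-13 | P4 13-15 | P2 15-17 | P4 17-18 | P2 18-19 |
Completion: P0=2  P1=8  P2=19  P3=13  P4=18
Turnaround (C−A): P0=2  P1=8  P2=19  P3=7  P4=6
Turnaround = completion − arrival: P0=2, P1=8, P2=19, P3=7, P4=6
Total turnaround = 2 + 8 + 19 + 7 + 6 = 42

42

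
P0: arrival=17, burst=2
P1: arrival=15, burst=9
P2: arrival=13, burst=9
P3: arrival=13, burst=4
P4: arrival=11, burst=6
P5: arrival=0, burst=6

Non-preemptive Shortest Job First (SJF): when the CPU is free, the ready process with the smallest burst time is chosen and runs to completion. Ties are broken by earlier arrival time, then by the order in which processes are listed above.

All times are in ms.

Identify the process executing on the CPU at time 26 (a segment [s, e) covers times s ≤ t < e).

P2

Schedule: | P5 0-6 | idle 6-11 | P4 11-17 | P0 17-19 | P3 19-23 | P2 23-32 | P1 32-41 |
Completion: P0=19  P1=41  P2=32  P3=23  P4=17  P5=6
Turnaround (C−A): P0=2  P1=26  P2=19  P3=10  P4=6  P5=6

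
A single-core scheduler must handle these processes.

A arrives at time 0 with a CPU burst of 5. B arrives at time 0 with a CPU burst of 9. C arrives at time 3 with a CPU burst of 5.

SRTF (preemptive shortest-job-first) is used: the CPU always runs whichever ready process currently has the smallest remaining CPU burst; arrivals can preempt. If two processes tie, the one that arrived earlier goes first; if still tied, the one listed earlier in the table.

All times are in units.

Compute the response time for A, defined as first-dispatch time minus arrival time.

0

Gantt: | A 0-5 | C 5-10 | B 10-19 |
Completion: A=5  B=19  C=10
Turnaround (C−A): A=5  B=19  C=7
Response(A) = first start − arrival = 0 − 0 = 0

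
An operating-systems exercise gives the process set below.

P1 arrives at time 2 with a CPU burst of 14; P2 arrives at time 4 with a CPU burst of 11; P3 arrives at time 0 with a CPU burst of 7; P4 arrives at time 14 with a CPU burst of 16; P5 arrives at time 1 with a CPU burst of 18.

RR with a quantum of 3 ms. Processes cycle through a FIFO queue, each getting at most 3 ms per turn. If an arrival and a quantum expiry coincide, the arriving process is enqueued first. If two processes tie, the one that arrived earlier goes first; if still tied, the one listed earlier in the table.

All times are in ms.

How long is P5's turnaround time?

Gantt: | P3 0-3 | P5 3-6 | P1 6-9 | P3 9-12 | P2 12-15 | P5 15-18 | P1 18-21 | P3 21-22 | P4 22-25 | P2 25-28 | P5 28-31 | P1 31-34 | P4 34-37 | P2 37-40 | P5 40-43 | P1 43-46 | P4 46-49 | P2 49-51 | P5 51-54 | P1 54-56 | P4 56-59 | P5 59-62 | P4 62-66 |
Completion: P1=56  P2=51  P3=22  P4=66  P5=62
Turnaround(P5) = completion − arrival = 62 − 1 = 61

61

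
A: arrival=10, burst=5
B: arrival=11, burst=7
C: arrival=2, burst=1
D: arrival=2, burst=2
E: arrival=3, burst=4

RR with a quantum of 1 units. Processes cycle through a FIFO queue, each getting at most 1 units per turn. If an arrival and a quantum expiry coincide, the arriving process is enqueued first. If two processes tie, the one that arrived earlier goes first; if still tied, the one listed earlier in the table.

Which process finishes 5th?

B

Gantt: | idle 0-2 | C 2-3 | D 3-4 | E 4-5 | D 5-6 | E 6-9 | idle 9-10 | A 10-11 | B 11-12 | A 12-13 | B 13-14 | A 14-15 | B 15-16 | A 16-17 | B 17-18 | A 18-19 | B 19-22 |
Completion: A=19  B=22  C=3  D=6  E=9
Turnaround (C−A): A=9  B=11  C=1  D=4  E=6
Finish order: C → D → E → A → B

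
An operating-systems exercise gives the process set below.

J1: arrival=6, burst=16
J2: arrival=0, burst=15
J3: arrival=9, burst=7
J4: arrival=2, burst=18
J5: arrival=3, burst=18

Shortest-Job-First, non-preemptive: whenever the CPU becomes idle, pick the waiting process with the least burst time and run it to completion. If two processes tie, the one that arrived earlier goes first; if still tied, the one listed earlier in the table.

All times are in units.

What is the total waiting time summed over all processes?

Timeline: | J2 0-15 | J3 15-22 | J1 22-38 | J4 38-56 | J5 56-74 |
Completion: J1=38  J2=15  J3=22  J4=56  J5=74
Waiting = turnaround − burst: J1=16, J2=0, J3=6, J4=36, J5=53
Total waiting = 16 + 0 + 6 + 36 + 53 = 111

111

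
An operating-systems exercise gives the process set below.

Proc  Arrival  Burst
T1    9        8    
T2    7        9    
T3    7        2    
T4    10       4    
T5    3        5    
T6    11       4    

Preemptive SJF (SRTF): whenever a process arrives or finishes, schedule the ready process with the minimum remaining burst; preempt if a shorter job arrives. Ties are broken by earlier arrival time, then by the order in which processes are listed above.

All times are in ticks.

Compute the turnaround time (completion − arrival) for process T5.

5

Schedule: | idle 0-3 | T5 3-8 | T3 8-10 | T4 10-14 | T6 14-18 | T1 18-26 | T2 26-35 |
Completion: T1=26  T2=35  T3=10  T4=14  T5=8  T6=18
Turnaround (C−A): T1=17  T2=28  T3=3  T4=4  T5=5  T6=7
Turnaround(T5) = completion − arrival = 8 − 3 = 5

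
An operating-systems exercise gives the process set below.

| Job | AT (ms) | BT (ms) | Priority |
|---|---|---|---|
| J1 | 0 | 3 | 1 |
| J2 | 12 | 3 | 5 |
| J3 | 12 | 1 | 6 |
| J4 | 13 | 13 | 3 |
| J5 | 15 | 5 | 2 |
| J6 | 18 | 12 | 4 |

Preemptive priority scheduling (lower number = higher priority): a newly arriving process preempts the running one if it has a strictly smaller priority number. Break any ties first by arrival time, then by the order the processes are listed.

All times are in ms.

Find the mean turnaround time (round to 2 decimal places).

Gantt: | J1 0-3 | idle 3-12 | J2 12-13 | J4 13-15 | J5 15-20 | J4 20-31 | J6 31-43 | J2 43-45 | J3 45-46 |
Completion: J1=3  J2=45  J3=46  J4=31  J5=20  J6=43
Turnaround times: J1=3, J2=33, J3=34, J4=18, J5=5, J6=25
Average turnaround = (3+33+34+18+5+25) / 6 = 118/6 = 19.67

19.67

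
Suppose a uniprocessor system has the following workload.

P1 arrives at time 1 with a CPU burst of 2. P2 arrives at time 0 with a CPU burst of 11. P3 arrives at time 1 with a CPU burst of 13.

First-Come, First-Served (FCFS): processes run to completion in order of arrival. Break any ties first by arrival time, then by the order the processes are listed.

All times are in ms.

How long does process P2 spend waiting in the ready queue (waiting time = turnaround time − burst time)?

Timeline: | P2 0-11 | P1 11-13 | P3 13-26 |
Completion: P1=13  P2=11  P3=26
Waiting(P2) = turnaround − burst = 11 − 11 = 0

0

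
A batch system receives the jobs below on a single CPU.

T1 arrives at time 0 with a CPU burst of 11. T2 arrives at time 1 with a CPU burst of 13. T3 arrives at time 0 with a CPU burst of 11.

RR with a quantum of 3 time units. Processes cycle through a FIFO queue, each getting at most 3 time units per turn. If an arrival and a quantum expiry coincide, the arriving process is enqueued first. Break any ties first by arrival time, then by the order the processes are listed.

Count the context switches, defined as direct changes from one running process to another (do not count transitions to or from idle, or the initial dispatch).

11

Schedule: | T1 0-3 | T3 3-6 | T2 6-9 | T1 9-12 | T3 12-15 | T2 15-18 | T1 18-21 | T3 21-24 | T2 24-27 | T1 27-29 | T3 29-31 | T2 31-35 |
Completion: T1=29  T2=35  T3=31
Turnaround (C−A): T1=29  T2=34  T3=31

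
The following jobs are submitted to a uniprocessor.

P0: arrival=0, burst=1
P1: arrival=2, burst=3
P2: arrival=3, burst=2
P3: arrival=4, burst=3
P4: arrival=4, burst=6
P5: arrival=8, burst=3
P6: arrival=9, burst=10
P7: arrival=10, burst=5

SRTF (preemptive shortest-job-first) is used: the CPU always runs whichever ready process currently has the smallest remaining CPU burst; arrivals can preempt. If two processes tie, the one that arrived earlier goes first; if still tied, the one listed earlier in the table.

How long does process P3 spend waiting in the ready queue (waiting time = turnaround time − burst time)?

Gantt: | P0 0-1 | idle 1-2 | P1 2-5 | P2 5-7 | P3 7-10 | P5 10-13 | P7 13-18 | P4 18-24 | P6 24-34 |
Completion: P0=1  P1=5  P2=7  P3=10  P4=24  P5=13  P6=34  P7=18
Turnaround (C−A): P0=1  P1=3  P2=4  P3=6  P4=20  P5=5  P6=25  P7=8
Waiting(P3) = turnaround − burst = 6 − 3 = 3

3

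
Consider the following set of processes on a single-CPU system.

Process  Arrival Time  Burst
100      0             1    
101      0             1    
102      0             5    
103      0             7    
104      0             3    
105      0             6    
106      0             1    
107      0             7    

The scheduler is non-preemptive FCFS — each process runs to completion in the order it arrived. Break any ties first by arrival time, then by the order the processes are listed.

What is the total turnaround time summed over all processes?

119

Gantt: | 100 0-1 | 101 1-2 | 102 2-7 | 103 7-14 | 104 14-17 | 105 17-23 | 106 23-24 | 107 24-31 |
Completion: 100=1  101=2  102=7  103=14  104=17  105=23  106=24  107=31
Turnaround (C−A): 100=1  101=2  102=7  103=14  104=17  105=23  106=24  107=31
Turnaround = completion − arrival: 100=1, 101=2, 102=7, 103=14, 104=17, 105=23, 106=24, 107=31
Total turnaround = 1 + 2 + 7 + 14 + 17 + 23 + 24 + 31 = 119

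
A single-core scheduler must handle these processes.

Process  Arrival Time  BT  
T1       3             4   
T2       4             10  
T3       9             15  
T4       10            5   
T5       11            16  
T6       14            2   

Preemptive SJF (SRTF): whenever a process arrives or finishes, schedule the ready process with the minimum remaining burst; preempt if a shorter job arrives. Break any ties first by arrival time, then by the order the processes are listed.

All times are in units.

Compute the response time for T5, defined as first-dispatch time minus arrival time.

Schedule: | idle 0-3 | T1 3-7 | T2 7-10 | T4 10-15 | T6 15-17 | T2 17-24 | T3 24-39 | T5 39-55 |
Completion: T1=7  T2=24  T3=39  T4=15  T5=55  T6=17
Turnaround (C−A): T1=4  T2=20  T3=30  T4=5  T5=44  T6=3
Response(T5) = first start − arrival = 39 − 11 = 28

28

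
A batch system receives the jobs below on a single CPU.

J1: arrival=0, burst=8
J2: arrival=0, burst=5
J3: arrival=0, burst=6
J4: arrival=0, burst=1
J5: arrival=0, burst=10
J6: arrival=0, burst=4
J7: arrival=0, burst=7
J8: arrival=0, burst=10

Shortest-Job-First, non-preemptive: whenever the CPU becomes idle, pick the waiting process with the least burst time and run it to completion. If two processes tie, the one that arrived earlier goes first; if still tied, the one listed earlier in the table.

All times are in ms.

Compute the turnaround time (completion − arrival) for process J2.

Gantt: | J4 0-1 | J6 1-5 | J2 5-10 | J3 10-16 | J7 16-23 | J1 23-31 | J5 31-41 | J8 41-51 |
Completion: J1=31  J2=10  J3=16  J4=1  J5=41  J6=5  J7=23  J8=51
Turnaround(J2) = completion − arrival = 10 − 0 = 10

10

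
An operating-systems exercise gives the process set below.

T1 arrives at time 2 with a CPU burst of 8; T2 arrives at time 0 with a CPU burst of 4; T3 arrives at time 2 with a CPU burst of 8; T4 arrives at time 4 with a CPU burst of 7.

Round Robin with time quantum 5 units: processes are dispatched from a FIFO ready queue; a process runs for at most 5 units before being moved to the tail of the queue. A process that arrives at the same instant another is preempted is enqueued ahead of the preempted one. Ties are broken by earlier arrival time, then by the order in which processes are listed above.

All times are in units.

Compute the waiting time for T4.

Schedule: | T2 0-4 | T1 4-9 | T3 9-14 | T4 14-19 | T1 19-22 | T3 22-25 | T4 25-27 |
Completion: T1=22  T2=4  T3=25  T4=27
Turnaround (C−A): T1=20  T2=4  T3=23  T4=23
Waiting(T4) = turnaround − burst = 23 − 7 = 16

16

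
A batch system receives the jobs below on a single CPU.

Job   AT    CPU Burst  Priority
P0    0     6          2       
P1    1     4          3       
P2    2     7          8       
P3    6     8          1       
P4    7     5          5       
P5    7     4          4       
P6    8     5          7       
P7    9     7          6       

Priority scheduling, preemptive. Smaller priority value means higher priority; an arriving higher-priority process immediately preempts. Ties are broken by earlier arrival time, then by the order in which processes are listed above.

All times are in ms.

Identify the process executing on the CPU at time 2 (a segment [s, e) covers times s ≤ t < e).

P0

Schedule: | P0 0-6 | P3 6-14 | P1 14-18 | P5 18-22 | P4 22-27 | P7 27-34 | P6 34-39 | P2 39-46 |
Completion: P0=6  P1=18  P2=46  P3=14  P4=27  P5=22  P6=39  P7=34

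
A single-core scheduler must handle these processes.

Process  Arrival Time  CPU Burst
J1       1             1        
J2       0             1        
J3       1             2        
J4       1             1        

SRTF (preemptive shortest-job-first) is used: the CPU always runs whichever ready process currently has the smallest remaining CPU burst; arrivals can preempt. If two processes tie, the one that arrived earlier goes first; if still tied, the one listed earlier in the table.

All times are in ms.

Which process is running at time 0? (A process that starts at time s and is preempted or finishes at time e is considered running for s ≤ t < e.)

Schedule: | J2 0-1 | J1 1-2 | J4 2-3 | J3 3-5 |
Completion: J1=2  J2=1  J3=5  J4=3
Turnaround (C−A): J1=1  J2=1  J3=4  J4=2

J2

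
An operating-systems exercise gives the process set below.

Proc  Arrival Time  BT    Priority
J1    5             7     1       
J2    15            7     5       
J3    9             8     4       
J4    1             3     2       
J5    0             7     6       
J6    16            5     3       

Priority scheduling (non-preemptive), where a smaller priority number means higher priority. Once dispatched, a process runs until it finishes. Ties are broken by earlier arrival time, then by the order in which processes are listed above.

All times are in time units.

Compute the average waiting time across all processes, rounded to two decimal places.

Schedule: | J5 0-7 | J1 7-14 | J4 14-17 | J6 17-22 | J3 22-30 | J2 30-37 |
Completion: J1=14  J2=37  J3=30  J4=17  J5=7  J6=22
Turnaround (C−A): J1=9  J2=22  J3=21  J4=16  J5=7  J6=6
Waiting times: J1=2, J2=15, J3=13, J4=13, J5=0, J6=1
Average waiting = (2+15+13+13+0+1) / 6 = 44/6 = 7.33

7.33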